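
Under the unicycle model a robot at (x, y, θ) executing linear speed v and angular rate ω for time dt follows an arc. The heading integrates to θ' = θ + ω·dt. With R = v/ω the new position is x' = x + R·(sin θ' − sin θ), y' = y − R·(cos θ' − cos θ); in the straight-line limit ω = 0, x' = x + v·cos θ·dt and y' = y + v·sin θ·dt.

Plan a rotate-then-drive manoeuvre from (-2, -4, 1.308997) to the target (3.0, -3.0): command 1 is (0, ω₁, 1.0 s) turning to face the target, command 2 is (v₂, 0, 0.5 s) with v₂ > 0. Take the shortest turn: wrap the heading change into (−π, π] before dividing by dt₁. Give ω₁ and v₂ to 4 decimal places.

ω₁ = -1.1116, v₂ = 10.1980

heading to target = atan2(-3−-4, 3−-2) = 0.1974
Δθ = wrap(0.1974 − 1.3090) = -1.1116; ω₁ = Δθ/dt₁ = -1.1116
distance = √((3−-2)² + (-3−-4)²) = 5.0990; v₂ = distance/dt₂ = 10.1980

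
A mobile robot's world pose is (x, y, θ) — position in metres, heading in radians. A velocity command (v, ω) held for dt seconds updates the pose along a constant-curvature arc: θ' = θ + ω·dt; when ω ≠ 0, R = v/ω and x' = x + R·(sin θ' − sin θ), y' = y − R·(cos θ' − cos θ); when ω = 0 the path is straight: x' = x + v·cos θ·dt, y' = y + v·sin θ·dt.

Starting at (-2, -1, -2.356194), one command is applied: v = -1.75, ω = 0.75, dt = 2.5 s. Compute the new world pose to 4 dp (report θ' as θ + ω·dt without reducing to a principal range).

θ' = -2.3562 + 0.75·2.5 = -0.4812
R = v/ω = -1.75/0.75 = -2.3333
x' = -2 + -2.3333·(sin -0.4812 − sin -2.3562) = -2.5700
y' = -1 − -2.3333·(cos -0.4812 − cos -2.3562) = 2.7183

(-2.5700, 2.7183, -0.4812)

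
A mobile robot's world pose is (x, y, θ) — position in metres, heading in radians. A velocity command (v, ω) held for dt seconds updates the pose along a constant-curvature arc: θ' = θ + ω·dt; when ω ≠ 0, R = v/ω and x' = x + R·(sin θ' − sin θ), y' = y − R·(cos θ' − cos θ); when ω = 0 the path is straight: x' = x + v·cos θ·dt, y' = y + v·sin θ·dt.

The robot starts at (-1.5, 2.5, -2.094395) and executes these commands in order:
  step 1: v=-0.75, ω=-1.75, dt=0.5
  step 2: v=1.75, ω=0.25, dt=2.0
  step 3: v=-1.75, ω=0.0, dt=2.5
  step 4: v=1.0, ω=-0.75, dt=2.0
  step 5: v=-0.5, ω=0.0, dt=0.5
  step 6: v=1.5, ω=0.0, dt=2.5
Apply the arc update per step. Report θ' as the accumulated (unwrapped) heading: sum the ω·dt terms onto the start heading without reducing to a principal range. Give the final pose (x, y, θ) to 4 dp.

step 1: θ'=-2.9694 (R=0.4286) → pose (-1.2023, 2.7079, -2.9694)
step 2: θ'=-2.4694 (R=7.0000) → pose (-4.3618, 1.2887, -2.4694)
step 3: θ'=-2.4694 (straight) → pose (-0.9386, 4.0130, -2.4694)
step 4: θ'=-3.9694 (R=-1.3333) → pose (-2.7508, 4.1543, -3.9694)
step 5: θ'=-3.9694 (straight) → pose (-2.5816, 3.9702, -3.9694)
step 6: θ'=-3.9694 (straight) → pose (-5.1185, 6.7318, -3.9694)

(-5.1185, 6.7318, -3.9694)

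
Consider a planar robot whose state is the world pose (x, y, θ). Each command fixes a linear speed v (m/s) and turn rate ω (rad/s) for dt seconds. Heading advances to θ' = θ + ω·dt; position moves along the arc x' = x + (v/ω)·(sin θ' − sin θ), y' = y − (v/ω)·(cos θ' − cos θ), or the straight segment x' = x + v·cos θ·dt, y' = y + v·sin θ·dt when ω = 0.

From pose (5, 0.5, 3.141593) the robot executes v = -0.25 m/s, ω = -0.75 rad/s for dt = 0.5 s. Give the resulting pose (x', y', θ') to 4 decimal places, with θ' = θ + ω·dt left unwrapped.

(5.1221, 0.4768, 2.7666)

θ' = 3.1416 + -0.75·0.5 = 2.7666
R = v/ω = -0.25/-0.75 = 0.3333
x' = 5 + 0.3333·(sin 2.7666 − sin 3.1416) = 5.1221
y' = 0.5 − 0.3333·(cos 2.7666 − cos 3.1416) = 0.4768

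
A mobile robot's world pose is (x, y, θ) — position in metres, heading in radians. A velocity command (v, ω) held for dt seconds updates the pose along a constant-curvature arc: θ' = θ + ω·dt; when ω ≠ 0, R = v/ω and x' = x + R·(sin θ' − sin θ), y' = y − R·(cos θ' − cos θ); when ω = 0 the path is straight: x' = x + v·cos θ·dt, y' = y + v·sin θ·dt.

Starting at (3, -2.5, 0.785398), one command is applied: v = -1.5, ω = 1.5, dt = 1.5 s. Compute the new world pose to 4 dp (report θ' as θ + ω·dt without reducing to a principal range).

(3.6011, -4.2015, 3.0354)

θ' = 0.7854 + 1.5·1.5 = 3.0354
R = v/ω = -1.5/1.5 = -1.0000
x' = 3 + -1.0000·(sin 3.0354 − sin 0.7854) = 3.6011
y' = -2.5 − -1.0000·(cos 3.0354 − cos 0.7854) = -4.2015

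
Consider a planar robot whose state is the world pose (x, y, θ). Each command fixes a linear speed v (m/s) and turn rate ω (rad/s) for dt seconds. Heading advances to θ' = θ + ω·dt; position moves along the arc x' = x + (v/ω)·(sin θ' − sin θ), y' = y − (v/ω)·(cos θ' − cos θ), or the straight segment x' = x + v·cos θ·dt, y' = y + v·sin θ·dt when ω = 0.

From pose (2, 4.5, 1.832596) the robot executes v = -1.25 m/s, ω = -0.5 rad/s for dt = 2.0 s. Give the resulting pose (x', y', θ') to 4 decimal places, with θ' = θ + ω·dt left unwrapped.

(1.4344, 2.1706, 0.8326)

θ' = 1.8326 + -0.5·2.0 = 0.8326
R = v/ω = -1.25/-0.5 = 2.5000
x' = 2 + 2.5000·(sin 0.8326 − sin 1.8326) = 1.4344
y' = 4.5 − 2.5000·(cos 0.8326 − cos 1.8326) = 2.1706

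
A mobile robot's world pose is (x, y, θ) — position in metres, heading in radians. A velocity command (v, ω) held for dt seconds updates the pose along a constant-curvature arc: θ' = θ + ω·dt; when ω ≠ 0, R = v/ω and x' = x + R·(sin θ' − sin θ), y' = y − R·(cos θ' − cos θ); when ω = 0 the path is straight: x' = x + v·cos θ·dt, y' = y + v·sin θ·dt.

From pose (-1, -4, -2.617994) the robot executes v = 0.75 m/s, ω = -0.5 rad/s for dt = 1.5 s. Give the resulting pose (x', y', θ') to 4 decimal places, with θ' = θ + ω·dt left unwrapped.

(-2.0867, -4.1627, -3.3680)

θ' = -2.6180 + -0.5·1.5 = -3.3680
R = v/ω = 0.75/-0.5 = -1.5000
x' = -1 + -1.5000·(sin -3.3680 − sin -2.6180) = -2.0867
y' = -4 − -1.5000·(cos -3.3680 − cos -2.6180) = -4.1627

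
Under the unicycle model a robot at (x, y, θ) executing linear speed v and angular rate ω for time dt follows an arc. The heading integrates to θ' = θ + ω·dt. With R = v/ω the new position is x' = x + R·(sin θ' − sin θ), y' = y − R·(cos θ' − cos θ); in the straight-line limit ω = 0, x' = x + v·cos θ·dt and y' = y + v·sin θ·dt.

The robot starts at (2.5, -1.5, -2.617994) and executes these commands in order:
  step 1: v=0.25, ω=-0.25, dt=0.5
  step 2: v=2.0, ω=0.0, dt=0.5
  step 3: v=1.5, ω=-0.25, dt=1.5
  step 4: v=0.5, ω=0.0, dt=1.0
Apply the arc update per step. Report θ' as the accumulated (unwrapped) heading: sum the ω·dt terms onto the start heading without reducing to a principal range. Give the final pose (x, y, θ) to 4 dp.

step 1: θ'=-2.7430 (R=-1.0000) → pose (2.3881, -1.5556, -2.7430)
step 2: θ'=-2.7430 (straight) → pose (1.4665, -1.9437, -2.7430)
step 3: θ'=-3.1180 (R=-6.0000) → pose (-0.7207, -2.4124, -3.1180)
step 4: θ'=-3.1180 (straight) → pose (-1.2205, -2.4242, -3.1180)

(-1.2205, -2.4242, -3.1180)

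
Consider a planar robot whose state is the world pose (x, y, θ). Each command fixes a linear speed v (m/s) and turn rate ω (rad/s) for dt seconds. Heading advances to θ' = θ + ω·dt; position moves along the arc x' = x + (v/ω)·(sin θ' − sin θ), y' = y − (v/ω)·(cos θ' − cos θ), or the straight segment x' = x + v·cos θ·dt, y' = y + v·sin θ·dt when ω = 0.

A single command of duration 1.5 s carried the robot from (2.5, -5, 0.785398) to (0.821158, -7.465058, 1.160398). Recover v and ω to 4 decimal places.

Δθ = 1.160398 − 0.785398 = 0.375000
ω = Δθ/dt = 0.375000/1.5 = 0.2500
R = −Δy/(cos θ' − cos θ) = -8.0000
v = R·ω = -8.0000·0.2500 = -2.0000

v = -2.0000, ω = 0.2500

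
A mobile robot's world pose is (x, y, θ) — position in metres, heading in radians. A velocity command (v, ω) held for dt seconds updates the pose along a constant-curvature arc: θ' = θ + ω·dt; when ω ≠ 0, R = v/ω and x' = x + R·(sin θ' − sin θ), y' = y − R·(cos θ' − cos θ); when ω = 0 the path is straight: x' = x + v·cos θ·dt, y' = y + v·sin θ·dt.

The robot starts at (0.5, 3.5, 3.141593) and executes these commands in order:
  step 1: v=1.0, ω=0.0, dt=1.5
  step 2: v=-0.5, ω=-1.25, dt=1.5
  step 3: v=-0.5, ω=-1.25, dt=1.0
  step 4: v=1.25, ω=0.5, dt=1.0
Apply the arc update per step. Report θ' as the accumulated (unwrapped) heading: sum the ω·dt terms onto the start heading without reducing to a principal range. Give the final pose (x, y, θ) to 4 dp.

(0.2000, 3.0259, 0.5166)

step 1: θ'=3.1416 (straight) → pose (-1.0000, 3.5000, 3.1416)
step 2: θ'=1.2666 (R=0.4000) → pose (-0.6184, 2.9802, 1.2666)
step 3: θ'=0.0166 (R=0.4000) → pose (-0.9934, 2.7001, 0.0166)
step 4: θ'=0.5166 (R=2.5000) → pose (0.2000, 3.0259, 0.5166)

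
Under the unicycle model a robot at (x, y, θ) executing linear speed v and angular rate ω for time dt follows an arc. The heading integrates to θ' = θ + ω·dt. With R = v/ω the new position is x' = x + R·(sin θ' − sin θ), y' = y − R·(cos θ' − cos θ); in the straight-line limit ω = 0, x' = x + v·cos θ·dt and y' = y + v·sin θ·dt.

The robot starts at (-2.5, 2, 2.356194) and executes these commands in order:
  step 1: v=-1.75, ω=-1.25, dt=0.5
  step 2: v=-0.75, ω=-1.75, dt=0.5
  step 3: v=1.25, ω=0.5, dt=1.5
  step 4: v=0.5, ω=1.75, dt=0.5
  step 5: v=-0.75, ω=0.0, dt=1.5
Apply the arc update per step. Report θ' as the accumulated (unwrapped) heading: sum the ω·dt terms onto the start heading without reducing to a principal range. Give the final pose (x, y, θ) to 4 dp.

(-0.8190, 2.1365, 2.4812)

step 1: θ'=1.7312 (R=1.4000) → pose (-2.1079, 1.2336, 1.7312)
step 2: θ'=0.8562 (R=0.4286) → pose (-2.2073, 0.8843, 0.8562)
step 3: θ'=1.6062 (R=2.5000) → pose (-1.5972, 2.6111, 1.6062)
step 4: θ'=2.4812 (R=0.2857) → pose (-1.7075, 2.8266, 2.4812)
step 5: θ'=2.4812 (straight) → pose (-0.8190, 2.1365, 2.4812)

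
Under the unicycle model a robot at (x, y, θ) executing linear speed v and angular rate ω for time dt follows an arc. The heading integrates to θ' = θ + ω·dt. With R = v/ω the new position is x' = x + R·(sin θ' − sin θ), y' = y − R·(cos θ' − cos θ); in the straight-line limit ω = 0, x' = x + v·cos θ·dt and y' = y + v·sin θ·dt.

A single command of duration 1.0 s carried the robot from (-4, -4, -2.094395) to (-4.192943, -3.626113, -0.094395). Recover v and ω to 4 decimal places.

v = -0.5000, ω = 2.0000

Δθ = -0.094395 − -2.094395 = 2.000000
ω = Δθ/dt = 2.000000/1.0 = 2.0000
R = −Δy/(cos θ' − cos θ) = -0.2500
v = R·ω = -0.2500·2.0000 = -0.5000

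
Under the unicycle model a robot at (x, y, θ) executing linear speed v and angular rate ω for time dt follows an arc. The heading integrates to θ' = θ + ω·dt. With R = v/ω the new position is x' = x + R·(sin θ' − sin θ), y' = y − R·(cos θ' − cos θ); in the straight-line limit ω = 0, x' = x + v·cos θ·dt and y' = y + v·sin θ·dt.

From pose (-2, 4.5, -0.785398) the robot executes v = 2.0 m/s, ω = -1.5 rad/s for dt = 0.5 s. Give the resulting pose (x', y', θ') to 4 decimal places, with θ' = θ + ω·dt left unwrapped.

(-1.6103, 3.6044, -1.5354)

θ' = -0.7854 + -1.5·0.5 = -1.5354
R = v/ω = 2.0/-1.5 = -1.3333
x' = -2 + -1.3333·(sin -1.5354 − sin -0.7854) = -1.6103
y' = 4.5 − -1.3333·(cos -1.5354 − cos -0.7854) = 3.6044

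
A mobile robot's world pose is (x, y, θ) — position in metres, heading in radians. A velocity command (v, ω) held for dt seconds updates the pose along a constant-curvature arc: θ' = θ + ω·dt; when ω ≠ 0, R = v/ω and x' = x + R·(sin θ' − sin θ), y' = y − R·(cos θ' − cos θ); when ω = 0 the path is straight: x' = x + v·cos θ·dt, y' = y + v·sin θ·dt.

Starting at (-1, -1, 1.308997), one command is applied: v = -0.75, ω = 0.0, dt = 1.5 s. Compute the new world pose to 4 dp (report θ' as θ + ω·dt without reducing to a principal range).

θ' = 1.3090 + 0.0·1.5 = 1.3090
ω = 0 → straight: x' = -1 + -0.75·cos(1.3090)·1.5 = -1.2912
y' = -1 + -0.75·sin(1.3090)·1.5 = -2.0867

(-1.2912, -2.0867, 1.3090)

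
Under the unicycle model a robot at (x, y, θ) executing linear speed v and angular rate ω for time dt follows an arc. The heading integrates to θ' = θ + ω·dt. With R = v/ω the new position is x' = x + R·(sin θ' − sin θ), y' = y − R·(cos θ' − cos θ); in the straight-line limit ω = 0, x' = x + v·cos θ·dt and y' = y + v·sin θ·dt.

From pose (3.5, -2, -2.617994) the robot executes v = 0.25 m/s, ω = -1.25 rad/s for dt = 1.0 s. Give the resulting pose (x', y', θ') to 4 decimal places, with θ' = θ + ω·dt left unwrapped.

θ' = -2.6180 + -1.25·1.0 = -3.8680
R = v/ω = 0.25/-1.25 = -0.2000
x' = 3.5 + -0.2000·(sin -3.8680 − sin -2.6180) = 3.2672
y' = -2 − -0.2000·(cos -3.8680 − cos -2.6180) = -1.9763

(3.2672, -1.9763, -3.8680)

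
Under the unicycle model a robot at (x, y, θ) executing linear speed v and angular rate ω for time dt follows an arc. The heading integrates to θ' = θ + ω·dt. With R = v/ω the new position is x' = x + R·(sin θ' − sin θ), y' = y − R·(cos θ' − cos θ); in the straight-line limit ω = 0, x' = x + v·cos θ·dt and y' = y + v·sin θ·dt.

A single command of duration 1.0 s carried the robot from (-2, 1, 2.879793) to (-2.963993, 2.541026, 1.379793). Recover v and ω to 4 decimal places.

Δθ = 1.379793 − 2.879793 = -1.500000
ω = Δθ/dt = -1.500000/1.0 = -1.5000
R = −Δy/(cos θ' − cos θ) = -1.3333
v = R·ω = -1.3333·-1.5000 = 2.0000

v = 2.0000, ω = -1.5000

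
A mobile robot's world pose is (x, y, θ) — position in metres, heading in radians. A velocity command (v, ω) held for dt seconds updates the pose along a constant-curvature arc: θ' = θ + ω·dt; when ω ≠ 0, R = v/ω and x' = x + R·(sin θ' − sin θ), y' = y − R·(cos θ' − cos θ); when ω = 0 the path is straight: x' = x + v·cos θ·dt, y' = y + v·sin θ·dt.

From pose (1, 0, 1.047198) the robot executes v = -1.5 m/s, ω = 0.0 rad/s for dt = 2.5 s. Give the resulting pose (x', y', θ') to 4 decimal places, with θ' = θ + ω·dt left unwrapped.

(-0.8750, -3.2476, 1.0472)

θ' = 1.0472 + 0.0·2.5 = 1.0472
ω = 0 → straight: x' = 1 + -1.5·cos(1.0472)·2.5 = -0.8750
y' = 0 + -1.5·sin(1.0472)·2.5 = -3.2476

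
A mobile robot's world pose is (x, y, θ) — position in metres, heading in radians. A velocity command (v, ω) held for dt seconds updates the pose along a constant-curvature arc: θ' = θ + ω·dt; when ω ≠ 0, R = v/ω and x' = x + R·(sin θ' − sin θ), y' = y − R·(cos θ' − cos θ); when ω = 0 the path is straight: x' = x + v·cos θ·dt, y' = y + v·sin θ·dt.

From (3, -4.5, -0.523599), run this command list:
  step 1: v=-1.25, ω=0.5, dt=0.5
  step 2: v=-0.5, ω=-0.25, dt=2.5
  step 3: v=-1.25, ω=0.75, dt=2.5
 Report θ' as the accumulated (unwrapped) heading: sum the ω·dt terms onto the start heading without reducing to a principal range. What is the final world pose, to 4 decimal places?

(-1.2839, -3.6824, 0.9764)

step 1: θ'=-0.2736 (R=-2.5000) → pose (2.4255, -4.2581, -0.2736)
step 2: θ'=-0.8986 (R=2.0000) → pose (1.4010, -3.5779, -0.8986)
step 3: θ'=0.9764 (R=-1.6667) → pose (-1.2839, -3.6824, 0.9764)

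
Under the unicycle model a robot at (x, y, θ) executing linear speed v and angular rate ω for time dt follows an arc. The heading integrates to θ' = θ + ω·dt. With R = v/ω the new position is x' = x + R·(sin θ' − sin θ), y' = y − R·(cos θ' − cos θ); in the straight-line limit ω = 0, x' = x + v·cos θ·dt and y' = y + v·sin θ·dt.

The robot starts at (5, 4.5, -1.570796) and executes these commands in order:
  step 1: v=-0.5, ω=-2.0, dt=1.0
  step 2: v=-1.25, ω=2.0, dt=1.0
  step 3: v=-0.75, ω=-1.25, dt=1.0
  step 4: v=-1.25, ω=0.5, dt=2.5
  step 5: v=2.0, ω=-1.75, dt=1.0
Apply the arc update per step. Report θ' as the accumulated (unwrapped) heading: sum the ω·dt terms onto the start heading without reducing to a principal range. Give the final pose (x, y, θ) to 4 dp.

step 1: θ'=-3.5708 (R=0.2500) → pose (5.3540, 4.7273, -3.5708)
step 2: θ'=-1.5708 (R=-0.6250) → pose (6.2391, 5.2956, -1.5708)
step 3: θ'=-2.8208 (R=0.6000) → pose (6.6499, 5.8650, -2.8208)
step 4: θ'=-1.5708 (R=-2.5000) → pose (8.3616, 8.2375, -1.5708)
step 5: θ'=-3.3208 (R=-1.1429) → pose (7.0151, 7.1129, -3.3208)

(7.0151, 7.1129, -3.3208)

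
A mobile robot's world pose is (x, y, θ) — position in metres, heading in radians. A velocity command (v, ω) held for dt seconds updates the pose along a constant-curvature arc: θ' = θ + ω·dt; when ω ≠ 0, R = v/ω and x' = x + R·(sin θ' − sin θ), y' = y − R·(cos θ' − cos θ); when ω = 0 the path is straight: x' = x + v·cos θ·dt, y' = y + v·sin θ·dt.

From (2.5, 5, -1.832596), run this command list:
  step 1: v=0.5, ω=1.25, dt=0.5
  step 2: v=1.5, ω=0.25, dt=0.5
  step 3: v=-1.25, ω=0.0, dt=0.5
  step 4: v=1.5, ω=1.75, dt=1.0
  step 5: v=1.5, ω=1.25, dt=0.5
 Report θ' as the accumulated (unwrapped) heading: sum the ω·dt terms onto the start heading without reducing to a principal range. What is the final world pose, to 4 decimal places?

(4.2274, 4.9653, 1.2924)

step 1: θ'=-1.2076 (R=0.4000) → pose (2.5125, 4.7544, -1.2076)
step 2: θ'=-1.0826 (R=6.0000) → pose (2.8220, 4.0717, -1.0826)
step 3: θ'=-1.0826 (straight) → pose (2.5288, 4.6237, -1.0826)
step 4: θ'=0.6674 (R=0.8571) → pose (3.8164, 4.3525, 0.6674)
step 5: θ'=1.2924 (R=1.2000) → pose (4.2274, 4.9653, 1.2924)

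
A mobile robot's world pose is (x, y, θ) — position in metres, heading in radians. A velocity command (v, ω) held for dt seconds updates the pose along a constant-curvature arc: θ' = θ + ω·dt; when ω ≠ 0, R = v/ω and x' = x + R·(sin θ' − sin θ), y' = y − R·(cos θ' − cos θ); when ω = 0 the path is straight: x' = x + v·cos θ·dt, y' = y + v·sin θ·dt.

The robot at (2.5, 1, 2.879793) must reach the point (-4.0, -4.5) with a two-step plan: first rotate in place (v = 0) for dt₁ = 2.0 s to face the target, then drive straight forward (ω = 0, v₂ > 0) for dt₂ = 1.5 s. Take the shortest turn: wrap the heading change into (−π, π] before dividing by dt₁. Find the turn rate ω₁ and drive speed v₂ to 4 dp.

heading to target = atan2(-4.5−1, -4−2.5) = -2.4393
Δθ = wrap(-2.4393 − 2.8798) = 0.9641; ω₁ = Δθ/dt₁ = 0.4820
distance = √((-4−2.5)² + (-4.5−1)²) = 8.5147; v₂ = distance/dt₂ = 5.6765

ω₁ = 0.4820, v₂ = 5.6765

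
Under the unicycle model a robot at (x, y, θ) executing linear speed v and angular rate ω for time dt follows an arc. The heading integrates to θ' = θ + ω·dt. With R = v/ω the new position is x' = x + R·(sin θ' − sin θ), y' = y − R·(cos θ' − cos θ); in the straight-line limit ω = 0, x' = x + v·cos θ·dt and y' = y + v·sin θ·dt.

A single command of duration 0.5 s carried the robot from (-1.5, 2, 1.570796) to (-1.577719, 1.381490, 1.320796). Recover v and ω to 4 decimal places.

v = -1.2500, ω = -0.5000

Δθ = 1.320796 − 1.570796 = -0.250000
ω = Δθ/dt = -0.250000/0.5 = -0.5000
R = −Δy/(cos θ' − cos θ) = 2.5000
v = R·ω = 2.5000·-0.5000 = -1.2500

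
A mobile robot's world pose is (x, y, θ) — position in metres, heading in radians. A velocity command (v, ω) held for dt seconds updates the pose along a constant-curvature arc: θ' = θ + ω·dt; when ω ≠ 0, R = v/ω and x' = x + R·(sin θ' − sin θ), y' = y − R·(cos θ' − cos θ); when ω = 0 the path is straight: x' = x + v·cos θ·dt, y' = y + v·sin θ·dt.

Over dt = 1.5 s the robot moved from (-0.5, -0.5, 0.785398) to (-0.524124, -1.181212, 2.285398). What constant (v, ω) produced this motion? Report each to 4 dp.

Δθ = 2.285398 − 0.785398 = 1.500000
ω = Δθ/dt = 1.500000/1.5 = 1.0000
R = −Δy/(cos θ' − cos θ) = -0.5000
v = R·ω = -0.5000·1.0000 = -0.5000

v = -0.5000, ω = 1.0000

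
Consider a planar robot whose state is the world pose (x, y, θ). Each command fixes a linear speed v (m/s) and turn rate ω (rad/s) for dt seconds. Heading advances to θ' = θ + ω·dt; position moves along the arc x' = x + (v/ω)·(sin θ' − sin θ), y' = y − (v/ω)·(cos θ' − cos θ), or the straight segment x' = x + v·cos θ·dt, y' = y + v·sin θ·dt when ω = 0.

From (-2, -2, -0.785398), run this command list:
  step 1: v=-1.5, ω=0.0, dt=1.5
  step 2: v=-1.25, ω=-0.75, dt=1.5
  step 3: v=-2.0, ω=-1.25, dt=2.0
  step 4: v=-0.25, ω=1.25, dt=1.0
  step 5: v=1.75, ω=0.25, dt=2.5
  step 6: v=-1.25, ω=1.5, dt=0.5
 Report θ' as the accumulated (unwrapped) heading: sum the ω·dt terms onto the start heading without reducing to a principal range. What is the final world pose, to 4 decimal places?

step 1: θ'=-0.7854 (straight) → pose (-3.5910, -0.4090, -0.7854)
step 2: θ'=-1.9104 (R=1.6667) → pose (-3.9840, 1.3247, -1.9104)
step 3: θ'=-4.4104 (R=1.6000) → pose (-0.9477, 1.2676, -4.4104)
step 4: θ'=-3.1604 (R=-0.2000) → pose (-0.7606, 1.1271, -3.1604)
step 5: θ'=-2.5354 (R=7.0000) → pose (-4.8804, -0.1189, -2.5354)
step 6: θ'=-1.7854 (R=-0.8333) → pose (-4.5410, 0.3885, -1.7854)

(-4.5410, 0.3885, -1.7854)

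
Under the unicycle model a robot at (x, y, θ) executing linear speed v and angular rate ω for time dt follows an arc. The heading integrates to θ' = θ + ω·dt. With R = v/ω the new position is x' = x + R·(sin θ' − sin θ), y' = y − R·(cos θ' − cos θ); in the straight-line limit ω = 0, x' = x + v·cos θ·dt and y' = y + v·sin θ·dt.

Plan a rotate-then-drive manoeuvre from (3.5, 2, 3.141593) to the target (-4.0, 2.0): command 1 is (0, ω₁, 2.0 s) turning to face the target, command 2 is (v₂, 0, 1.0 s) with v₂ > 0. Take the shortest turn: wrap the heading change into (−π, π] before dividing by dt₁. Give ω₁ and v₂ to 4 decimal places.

ω₁ = 0.0000, v₂ = 7.5000

heading to target = atan2(2−2, -4−3.5) = 3.1416
Δθ = wrap(3.1416 − 3.1416) = 0.0000; ω₁ = Δθ/dt₁ = 0.0000
distance = √((-4−3.5)² + (2−2)²) = 7.5000; v₂ = distance/dt₂ = 7.5000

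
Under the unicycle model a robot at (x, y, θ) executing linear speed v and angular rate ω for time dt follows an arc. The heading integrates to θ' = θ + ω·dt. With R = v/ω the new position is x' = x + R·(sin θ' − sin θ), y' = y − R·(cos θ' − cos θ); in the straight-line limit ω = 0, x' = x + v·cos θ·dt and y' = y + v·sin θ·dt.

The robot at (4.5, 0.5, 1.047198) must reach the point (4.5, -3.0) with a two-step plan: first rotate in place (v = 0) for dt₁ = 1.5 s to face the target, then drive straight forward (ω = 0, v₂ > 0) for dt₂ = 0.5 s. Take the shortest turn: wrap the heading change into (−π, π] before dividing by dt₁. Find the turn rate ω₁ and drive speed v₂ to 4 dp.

heading to target = atan2(-3−0.5, 4.5−4.5) = -1.5708
Δθ = wrap(-1.5708 − 1.0472) = -2.6180; ω₁ = Δθ/dt₁ = -1.7453
distance = √((4.5−4.5)² + (-3−0.5)²) = 3.5000; v₂ = distance/dt₂ = 7.0000

ω₁ = -1.7453, v₂ = 7.0000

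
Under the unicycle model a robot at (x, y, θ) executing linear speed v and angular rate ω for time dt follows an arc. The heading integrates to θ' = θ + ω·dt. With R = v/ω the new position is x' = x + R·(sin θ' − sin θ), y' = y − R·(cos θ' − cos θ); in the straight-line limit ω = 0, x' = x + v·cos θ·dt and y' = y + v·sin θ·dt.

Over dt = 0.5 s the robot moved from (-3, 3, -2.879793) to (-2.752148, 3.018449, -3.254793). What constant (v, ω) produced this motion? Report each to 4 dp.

Δθ = -3.254793 − -2.879793 = -0.375000
ω = Δθ/dt = -0.375000/0.5 = -0.7500
R = Δx/(sin θ' − sin θ) = 0.6667
v = R·ω = 0.6667·-0.7500 = -0.5000

v = -0.5000, ω = -0.7500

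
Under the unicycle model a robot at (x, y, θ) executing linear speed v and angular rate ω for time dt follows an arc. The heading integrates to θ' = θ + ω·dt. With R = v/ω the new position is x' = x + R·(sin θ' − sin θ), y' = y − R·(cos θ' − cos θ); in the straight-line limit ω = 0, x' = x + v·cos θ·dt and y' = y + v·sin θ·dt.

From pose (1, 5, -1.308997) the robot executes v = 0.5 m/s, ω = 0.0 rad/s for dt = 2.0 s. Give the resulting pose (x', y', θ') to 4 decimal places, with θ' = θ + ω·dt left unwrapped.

(1.2588, 4.0341, -1.3090)

θ' = -1.3090 + 0.0·2.0 = -1.3090
ω = 0 → straight: x' = 1 + 0.5·cos(-1.3090)·2.0 = 1.2588
y' = 5 + 0.5·sin(-1.3090)·2.0 = 4.0341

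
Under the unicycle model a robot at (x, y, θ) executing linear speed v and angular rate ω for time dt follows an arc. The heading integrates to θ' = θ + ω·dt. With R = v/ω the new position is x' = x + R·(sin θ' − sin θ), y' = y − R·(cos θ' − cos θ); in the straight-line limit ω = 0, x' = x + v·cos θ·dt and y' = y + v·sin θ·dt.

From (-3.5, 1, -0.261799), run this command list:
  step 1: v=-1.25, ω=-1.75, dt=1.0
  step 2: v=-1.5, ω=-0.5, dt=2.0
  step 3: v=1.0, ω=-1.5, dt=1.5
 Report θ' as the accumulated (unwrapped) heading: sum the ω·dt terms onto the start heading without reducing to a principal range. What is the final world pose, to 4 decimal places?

step 1: θ'=-2.0118 (R=0.7143) → pose (-3.9611, 1.9948, -2.0118)
step 2: θ'=-3.0118 (R=3.0000) → pose (-1.6364, 3.6891, -3.0118)
step 3: θ'=-5.2618 (R=-0.6667) → pose (-2.2912, 4.6982, -5.2618)

(-2.2912, 4.6982, -5.2618)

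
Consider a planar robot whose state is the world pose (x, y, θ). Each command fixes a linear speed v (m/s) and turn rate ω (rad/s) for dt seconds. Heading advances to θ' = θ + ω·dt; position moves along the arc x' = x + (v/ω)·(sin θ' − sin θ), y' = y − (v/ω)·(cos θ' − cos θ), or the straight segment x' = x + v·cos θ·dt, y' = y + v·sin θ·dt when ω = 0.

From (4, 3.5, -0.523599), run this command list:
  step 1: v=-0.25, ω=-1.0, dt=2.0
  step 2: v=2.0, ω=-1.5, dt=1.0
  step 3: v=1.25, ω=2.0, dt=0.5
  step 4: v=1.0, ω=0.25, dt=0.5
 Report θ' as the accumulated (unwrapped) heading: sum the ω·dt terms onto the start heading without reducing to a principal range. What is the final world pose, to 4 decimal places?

(1.1306, 4.2932, -2.8986)

step 1: θ'=-2.5236 (R=0.2500) → pose (3.9801, 3.9203, -2.5236)
step 2: θ'=-4.0236 (R=-1.3333) → pose (2.1783, 4.1595, -4.0236)
step 3: θ'=-3.0236 (R=0.6250) → pose (1.6222, 4.3829, -3.0236)
step 4: θ'=-2.8986 (R=4.0000) → pose (1.1306, 4.2932, -2.8986)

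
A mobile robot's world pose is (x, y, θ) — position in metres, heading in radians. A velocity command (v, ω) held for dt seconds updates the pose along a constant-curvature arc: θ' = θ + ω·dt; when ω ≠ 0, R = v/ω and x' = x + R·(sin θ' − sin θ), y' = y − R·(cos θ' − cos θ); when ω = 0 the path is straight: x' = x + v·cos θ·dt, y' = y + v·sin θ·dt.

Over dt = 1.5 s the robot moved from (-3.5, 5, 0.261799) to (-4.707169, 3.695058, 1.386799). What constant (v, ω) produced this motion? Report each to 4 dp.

v = -1.2500, ω = 0.7500

Δθ = 1.386799 − 0.261799 = 1.125000
ω = Δθ/dt = 1.125000/1.5 = 0.7500
R = −Δy/(cos θ' − cos θ) = -1.6667
v = R·ω = -1.6667·0.7500 = -1.2500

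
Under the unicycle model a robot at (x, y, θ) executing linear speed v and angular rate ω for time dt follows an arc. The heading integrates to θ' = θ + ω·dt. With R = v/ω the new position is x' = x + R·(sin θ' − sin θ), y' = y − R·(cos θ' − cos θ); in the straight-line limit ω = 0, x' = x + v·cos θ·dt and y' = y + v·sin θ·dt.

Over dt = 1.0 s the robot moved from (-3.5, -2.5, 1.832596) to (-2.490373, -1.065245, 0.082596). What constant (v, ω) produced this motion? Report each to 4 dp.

Δθ = 0.082596 − 1.832596 = -1.750000
ω = Δθ/dt = -1.750000/1.0 = -1.7500
R = −Δy/(cos θ' − cos θ) = -1.1429
v = R·ω = -1.1429·-1.7500 = 2.0000

v = 2.0000, ω = -1.7500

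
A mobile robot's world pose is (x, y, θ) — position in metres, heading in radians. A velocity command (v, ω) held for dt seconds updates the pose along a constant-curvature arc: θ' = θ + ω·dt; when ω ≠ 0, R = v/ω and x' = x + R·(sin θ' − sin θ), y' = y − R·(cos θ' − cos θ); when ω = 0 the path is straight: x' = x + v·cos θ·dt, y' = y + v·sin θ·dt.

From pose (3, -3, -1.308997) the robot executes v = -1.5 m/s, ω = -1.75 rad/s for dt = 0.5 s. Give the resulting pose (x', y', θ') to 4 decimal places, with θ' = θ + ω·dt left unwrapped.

θ' = -1.3090 + -1.75·0.5 = -2.1840
R = v/ω = -1.5/-1.75 = 0.8571
x' = 3 + 0.8571·(sin -2.1840 − sin -1.3090) = 3.1270
y' = -3 − 0.8571·(cos -2.1840 − cos -1.3090) = -2.2849

(3.1270, -2.2849, -2.1840)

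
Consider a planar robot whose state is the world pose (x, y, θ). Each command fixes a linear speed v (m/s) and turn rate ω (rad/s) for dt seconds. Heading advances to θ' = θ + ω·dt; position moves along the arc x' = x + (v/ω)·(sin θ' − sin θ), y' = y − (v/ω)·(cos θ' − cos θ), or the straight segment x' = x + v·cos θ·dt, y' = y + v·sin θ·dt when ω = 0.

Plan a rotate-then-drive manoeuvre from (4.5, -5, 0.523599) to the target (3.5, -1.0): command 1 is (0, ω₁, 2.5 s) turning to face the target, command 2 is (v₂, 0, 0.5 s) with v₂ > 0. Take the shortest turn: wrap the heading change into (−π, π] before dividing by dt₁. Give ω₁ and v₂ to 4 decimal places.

ω₁ = 0.5169, v₂ = 8.2462

heading to target = atan2(-1−-5, 3.5−4.5) = 1.8158
Δθ = wrap(1.8158 − 0.5236) = 1.2922; ω₁ = Δθ/dt₁ = 0.5169
distance = √((3.5−4.5)² + (-1−-5)²) = 4.1231; v₂ = distance/dt₂ = 8.2462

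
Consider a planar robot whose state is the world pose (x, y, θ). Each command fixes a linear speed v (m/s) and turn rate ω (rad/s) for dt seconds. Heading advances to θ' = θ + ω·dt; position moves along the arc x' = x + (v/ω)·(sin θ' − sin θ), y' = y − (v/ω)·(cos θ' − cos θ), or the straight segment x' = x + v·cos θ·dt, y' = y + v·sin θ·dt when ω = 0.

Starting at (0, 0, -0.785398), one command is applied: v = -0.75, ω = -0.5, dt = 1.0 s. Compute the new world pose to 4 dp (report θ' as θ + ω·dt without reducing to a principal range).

(-0.3787, 0.6384, -1.2854)

θ' = -0.7854 + -0.5·1.0 = -1.2854
R = v/ω = -0.75/-0.5 = 1.5000
x' = 0 + 1.5000·(sin -1.2854 − sin -0.7854) = -0.3787
y' = 0 − 1.5000·(cos -1.2854 − cos -0.7854) = 0.6384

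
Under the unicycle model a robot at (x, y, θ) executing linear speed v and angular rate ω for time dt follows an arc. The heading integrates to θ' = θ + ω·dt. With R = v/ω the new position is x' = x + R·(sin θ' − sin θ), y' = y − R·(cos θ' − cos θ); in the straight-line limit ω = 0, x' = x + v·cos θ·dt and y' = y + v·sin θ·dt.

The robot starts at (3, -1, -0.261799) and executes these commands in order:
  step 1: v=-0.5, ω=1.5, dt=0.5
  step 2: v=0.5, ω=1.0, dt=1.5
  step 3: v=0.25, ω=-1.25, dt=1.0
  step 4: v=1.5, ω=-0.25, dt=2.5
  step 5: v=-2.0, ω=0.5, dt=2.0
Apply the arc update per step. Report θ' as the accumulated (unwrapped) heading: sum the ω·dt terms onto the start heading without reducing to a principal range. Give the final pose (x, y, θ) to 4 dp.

step 1: θ'=0.4882 (R=-0.3333) → pose (2.7574, -1.0276, 0.4882)
step 2: θ'=1.9882 (R=0.5000) → pose (2.9799, -0.3833, 1.9882)
step 3: θ'=0.7382 (R=-0.2000) → pose (3.0282, -0.1543, 0.7382)
step 4: θ'=0.1132 (R=-6.0000) → pose (6.3882, 1.3692, 0.1132)
step 5: θ'=1.1132 (R=-4.0000) → pose (3.2515, -0.8380, 1.1132)

(3.2515, -0.8380, 1.1132)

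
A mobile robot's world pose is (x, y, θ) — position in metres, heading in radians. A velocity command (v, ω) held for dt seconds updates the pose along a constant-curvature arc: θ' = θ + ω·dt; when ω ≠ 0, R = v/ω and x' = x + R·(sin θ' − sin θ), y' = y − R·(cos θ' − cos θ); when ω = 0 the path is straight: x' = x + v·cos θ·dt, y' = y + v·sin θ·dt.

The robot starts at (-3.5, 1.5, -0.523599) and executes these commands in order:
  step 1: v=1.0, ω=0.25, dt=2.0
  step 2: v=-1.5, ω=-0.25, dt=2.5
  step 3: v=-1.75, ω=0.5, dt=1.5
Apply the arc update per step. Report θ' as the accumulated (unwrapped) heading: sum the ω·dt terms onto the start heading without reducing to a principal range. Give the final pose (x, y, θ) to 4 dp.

step 1: θ'=-0.0236 (R=4.0000) → pose (-1.5944, 0.9652, -0.0236)
step 2: θ'=-0.6486 (R=6.0000) → pose (-5.0772, 2.1820, -0.6486)
step 3: θ'=0.1014 (R=-3.5000) → pose (-7.5458, 2.8747, 0.1014)

(-7.5458, 2.8747, 0.1014)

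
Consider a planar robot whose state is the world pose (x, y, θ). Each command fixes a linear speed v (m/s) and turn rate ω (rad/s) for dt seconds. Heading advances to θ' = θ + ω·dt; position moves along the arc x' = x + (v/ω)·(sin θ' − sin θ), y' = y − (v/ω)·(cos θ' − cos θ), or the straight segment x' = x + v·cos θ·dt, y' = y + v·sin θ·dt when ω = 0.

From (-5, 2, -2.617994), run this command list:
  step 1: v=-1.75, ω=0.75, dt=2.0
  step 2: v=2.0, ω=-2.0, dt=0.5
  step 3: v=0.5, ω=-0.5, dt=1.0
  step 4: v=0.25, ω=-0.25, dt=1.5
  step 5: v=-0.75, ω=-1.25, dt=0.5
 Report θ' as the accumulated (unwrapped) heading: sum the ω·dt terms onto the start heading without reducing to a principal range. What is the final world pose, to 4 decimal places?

(-4.4557, 3.5549, -3.6180)

step 1: θ'=-1.1180 (R=-2.3333) → pose (-4.0685, 5.0415, -1.1180)
step 2: θ'=-2.1180 (R=-1.0000) → pose (-4.1137, 4.0837, -2.1180)
step 3: θ'=-2.6180 (R=-1.0000) → pose (-4.4677, 3.7380, -2.6180)
step 4: θ'=-2.9930 (R=-1.0000) → pose (-4.8196, 3.6151, -2.9930)
step 5: θ'=-3.6180 (R=0.6000) → pose (-4.4557, 3.5549, -3.6180)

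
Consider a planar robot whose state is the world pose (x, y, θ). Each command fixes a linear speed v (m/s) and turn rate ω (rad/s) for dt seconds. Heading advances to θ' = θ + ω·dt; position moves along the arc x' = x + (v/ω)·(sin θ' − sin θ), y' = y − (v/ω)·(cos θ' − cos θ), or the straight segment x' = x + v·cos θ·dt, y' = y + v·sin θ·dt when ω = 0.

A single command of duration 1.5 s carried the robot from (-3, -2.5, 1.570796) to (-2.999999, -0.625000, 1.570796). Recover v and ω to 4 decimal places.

Δθ = 1.570796 − 1.570796 = 0.000000
ω = Δθ/dt = 0.000000/1.5 = 0.0000
ω = 0 → v = (Δx·cos θ + Δy·sin θ)/dt = 1.2500

v = 1.2500, ω = 0.0000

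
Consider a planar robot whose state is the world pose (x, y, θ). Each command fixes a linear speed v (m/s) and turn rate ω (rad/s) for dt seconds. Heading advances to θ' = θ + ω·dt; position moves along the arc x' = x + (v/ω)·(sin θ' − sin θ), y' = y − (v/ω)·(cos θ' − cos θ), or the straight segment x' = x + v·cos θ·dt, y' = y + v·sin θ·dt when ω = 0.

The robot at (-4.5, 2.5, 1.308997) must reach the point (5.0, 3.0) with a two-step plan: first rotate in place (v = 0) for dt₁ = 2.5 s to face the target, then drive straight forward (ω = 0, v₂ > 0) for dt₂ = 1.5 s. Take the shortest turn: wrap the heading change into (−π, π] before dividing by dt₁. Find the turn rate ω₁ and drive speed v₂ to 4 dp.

ω₁ = -0.5026, v₂ = 6.3421

heading to target = atan2(3−2.5, 5−-4.5) = 0.0526
Δθ = wrap(0.0526 − 1.3090) = -1.2564; ω₁ = Δθ/dt₁ = -0.5026
distance = √((5−-4.5)² + (3−2.5)²) = 9.5131; v₂ = distance/dt₂ = 6.3421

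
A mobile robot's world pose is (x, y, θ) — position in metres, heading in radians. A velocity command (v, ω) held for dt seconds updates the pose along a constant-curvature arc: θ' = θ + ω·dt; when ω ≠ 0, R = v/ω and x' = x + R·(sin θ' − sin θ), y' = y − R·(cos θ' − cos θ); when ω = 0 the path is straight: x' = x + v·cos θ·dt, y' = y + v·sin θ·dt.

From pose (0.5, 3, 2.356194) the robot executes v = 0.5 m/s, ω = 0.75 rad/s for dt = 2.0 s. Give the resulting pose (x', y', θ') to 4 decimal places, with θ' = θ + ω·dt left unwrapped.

θ' = 2.3562 + 0.75·2.0 = 3.8562
R = v/ω = 0.5/0.75 = 0.6667
x' = 0.5 + 0.6667·(sin 3.8562 − sin 2.3562) = -0.4083
y' = 3 − 0.6667·(cos 3.8562 − cos 2.3562) = 3.0322

(-0.4083, 3.0322, 3.8562)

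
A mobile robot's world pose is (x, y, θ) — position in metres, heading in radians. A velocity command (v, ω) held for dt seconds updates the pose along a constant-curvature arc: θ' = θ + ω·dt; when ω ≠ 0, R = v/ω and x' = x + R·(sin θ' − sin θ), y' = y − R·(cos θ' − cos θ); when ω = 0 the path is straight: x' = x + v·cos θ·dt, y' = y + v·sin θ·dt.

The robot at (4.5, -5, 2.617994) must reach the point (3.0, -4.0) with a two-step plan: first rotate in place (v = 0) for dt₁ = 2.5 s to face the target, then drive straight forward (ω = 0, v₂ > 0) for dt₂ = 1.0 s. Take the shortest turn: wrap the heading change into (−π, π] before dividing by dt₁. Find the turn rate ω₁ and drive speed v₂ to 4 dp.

ω₁ = -0.0258, v₂ = 1.8028

heading to target = atan2(-4−-5, 3−4.5) = 2.5536
Δθ = wrap(2.5536 − 2.6180) = -0.0644; ω₁ = Δθ/dt₁ = -0.0258
distance = √((3−4.5)² + (-4−-5)²) = 1.8028; v₂ = distance/dt₂ = 1.8028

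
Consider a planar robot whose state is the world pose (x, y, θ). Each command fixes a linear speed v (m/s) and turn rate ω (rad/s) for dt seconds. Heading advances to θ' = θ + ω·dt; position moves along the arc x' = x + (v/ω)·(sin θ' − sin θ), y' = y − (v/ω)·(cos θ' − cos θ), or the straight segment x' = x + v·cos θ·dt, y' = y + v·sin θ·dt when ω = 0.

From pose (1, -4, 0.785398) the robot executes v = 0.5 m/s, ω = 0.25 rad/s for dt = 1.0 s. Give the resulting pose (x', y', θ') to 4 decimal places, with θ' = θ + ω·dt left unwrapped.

θ' = 0.7854 + 0.25·1.0 = 1.0354
R = v/ω = 0.5/0.25 = 2.0000
x' = 1 + 2.0000·(sin 1.0354 − sin 0.7854) = 1.3059
y' = -4 − 2.0000·(cos 1.0354 − cos 0.7854) = -3.6062

(1.3059, -3.6062, 1.0354)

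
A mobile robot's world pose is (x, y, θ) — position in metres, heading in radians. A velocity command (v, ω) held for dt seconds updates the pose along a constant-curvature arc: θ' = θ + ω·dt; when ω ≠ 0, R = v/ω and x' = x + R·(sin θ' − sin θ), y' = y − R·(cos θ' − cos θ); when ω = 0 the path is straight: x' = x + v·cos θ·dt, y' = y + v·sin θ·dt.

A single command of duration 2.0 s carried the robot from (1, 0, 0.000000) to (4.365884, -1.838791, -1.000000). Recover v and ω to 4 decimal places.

v = 2.0000, ω = -0.5000

Δθ = -1.000000 − 0.000000 = -1.000000
ω = Δθ/dt = -1.000000/2.0 = -0.5000
R = Δx/(sin θ' − sin θ) = -4.0000
v = R·ω = -4.0000·-0.5000 = 2.0000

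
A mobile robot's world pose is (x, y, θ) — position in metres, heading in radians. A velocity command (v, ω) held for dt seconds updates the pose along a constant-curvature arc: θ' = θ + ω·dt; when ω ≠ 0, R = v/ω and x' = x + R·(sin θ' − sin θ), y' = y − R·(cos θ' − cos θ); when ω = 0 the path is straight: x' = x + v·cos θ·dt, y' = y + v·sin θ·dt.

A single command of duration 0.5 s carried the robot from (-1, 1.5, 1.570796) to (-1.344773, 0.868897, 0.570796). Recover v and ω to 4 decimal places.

Δθ = 0.570796 − 1.570796 = -1.000000
ω = Δθ/dt = -1.000000/0.5 = -2.0000
R = −Δy/(cos θ' − cos θ) = 0.7500
v = R·ω = 0.7500·-2.0000 = -1.5000

v = -1.5000, ω = -2.0000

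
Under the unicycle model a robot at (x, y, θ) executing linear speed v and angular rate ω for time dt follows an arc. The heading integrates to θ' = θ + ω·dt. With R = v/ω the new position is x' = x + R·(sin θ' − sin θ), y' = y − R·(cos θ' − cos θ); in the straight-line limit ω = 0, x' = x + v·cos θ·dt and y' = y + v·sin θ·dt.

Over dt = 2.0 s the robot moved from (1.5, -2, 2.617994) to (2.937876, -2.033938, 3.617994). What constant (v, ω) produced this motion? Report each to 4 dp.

Δθ = 3.617994 − 2.617994 = 1.000000
ω = Δθ/dt = 1.000000/2.0 = 0.5000
R = Δx/(sin θ' − sin θ) = -1.5000
v = R·ω = -1.5000·0.5000 = -0.7500

v = -0.7500, ω = 0.5000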